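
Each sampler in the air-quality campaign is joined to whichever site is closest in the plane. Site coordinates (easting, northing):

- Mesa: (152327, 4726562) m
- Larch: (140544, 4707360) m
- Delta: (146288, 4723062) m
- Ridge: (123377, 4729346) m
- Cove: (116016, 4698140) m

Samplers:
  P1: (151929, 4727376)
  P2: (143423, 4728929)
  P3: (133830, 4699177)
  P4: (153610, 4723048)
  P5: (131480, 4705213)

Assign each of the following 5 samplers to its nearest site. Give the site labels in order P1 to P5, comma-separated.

Mesa, Delta, Larch, Mesa, Larch

P1 → Mesa (d²=821000.00)
P2 → Delta (d²=42629914.00)
P3 → Larch (d²=112039285.00)
P4 → Mesa (d²=13994285.00)
P5 → Larch (d²=86765705.00)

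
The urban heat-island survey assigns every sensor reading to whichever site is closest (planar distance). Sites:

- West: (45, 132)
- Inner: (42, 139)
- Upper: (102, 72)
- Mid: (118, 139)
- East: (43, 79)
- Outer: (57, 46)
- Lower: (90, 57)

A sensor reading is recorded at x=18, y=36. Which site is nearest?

Outer

Squared distances to each site:
West: 9945.000; Inner: 11185.000; Upper: 8352.000; Mid: 20609.000; East: 2474.000; Outer: 1621.000; Lower: 5625.000.
Minimum at Outer.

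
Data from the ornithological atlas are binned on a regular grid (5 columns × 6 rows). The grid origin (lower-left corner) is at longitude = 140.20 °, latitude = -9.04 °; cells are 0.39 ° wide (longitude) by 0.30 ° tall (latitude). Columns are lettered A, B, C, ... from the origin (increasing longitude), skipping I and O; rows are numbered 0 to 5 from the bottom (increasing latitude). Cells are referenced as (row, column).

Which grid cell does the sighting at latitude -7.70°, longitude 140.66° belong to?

Column index: ⌊(140.66 − 140.20) / 0.39⌋ = ⌊1.179⌋ = 1 → column B
Row offset from origin: ⌊(-7.70 − -9.04) / 0.30⌋ = ⌊4.467⌋ = 4 → row 4

(4, B)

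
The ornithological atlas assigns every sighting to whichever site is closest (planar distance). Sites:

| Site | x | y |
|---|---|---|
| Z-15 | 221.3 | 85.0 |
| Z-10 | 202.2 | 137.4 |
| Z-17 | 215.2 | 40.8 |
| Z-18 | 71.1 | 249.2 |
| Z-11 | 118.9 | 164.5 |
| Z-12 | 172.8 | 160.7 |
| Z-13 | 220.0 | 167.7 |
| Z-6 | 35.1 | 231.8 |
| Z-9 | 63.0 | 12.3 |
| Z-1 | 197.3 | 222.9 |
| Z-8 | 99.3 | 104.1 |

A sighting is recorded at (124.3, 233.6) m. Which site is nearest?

Squared distances to each site:
Z-15: 31490.960; Z-10: 15322.850; Z-17: 45434.650; Z-18: 3073.600; Z-11: 4803.970; Z-12: 7666.660; Z-13: 13501.300; Z-6: 7959.880; Z-9: 52731.380; Z-1: 5443.490; Z-8: 17395.250.
Minimum at Z-18.

Z-18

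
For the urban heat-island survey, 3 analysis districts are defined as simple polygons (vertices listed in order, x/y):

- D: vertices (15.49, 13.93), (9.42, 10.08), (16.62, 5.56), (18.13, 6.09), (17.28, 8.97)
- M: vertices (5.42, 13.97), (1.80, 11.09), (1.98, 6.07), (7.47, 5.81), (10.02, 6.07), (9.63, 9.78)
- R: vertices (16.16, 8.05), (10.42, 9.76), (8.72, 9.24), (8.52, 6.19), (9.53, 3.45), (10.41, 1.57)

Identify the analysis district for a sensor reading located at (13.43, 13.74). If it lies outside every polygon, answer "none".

Cast a ray rightward from (13.43, 13.74). For each polygon, the edges (by vertex number in listed order) whose endpoints lie on opposite sides of y = 13.74, where each meets that height, and whether that is right or left of the point:
D: 1–2 at x≈15.190 (right), 5–1 at x≈15.559 (right) → 2 crossings.
M: 1–2 at x≈5.131 (left), 6–1 at x≈5.651 (left) → 0 crossings.
R: no edge straddles that height → 0 crossings.
All counts are even, so the point lies outside every listed polygon.

none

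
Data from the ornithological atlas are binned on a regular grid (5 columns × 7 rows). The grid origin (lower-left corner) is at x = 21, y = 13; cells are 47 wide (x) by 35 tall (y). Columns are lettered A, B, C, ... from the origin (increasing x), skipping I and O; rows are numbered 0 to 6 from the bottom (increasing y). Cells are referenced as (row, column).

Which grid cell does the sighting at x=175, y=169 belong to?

(4, D)

Column index: ⌊(175 − 21) / 47⌋ = ⌊3.277⌋ = 3 → column D
Row offset from origin: ⌊(169 − 13) / 35⌋ = ⌊4.457⌋ = 4 → row 4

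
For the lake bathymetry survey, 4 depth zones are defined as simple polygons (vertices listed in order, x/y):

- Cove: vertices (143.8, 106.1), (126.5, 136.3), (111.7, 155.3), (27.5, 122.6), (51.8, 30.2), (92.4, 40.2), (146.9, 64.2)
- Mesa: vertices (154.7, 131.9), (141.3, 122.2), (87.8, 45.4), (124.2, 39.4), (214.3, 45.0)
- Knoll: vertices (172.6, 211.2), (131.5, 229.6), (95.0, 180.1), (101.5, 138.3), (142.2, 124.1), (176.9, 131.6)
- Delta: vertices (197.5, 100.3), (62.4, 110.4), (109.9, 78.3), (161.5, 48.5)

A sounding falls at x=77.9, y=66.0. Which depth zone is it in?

Cast a ray rightward from (77.9, 66.0). For each polygon, the edges (by vertex number in listed order) whose endpoints lie on opposite sides of y = 66.0, where each meets that height, and whether that is right or left of the point:
Cove: 4–5 at x≈42.39 (left), 7–1 at x≈146.77 (right) → 1 crossing.
Mesa: 2–3 at x≈102.15 (right), 5–1 at x≈199.90 (right) → 2 crossings.
Knoll: no edge straddles that height → 0 crossings.
Delta: 3–4 at x≈131.20 (right), 4–1 at x≈173.66 (right) → 2 crossings.
Only Cove has an odd count, so the point is inside Cove.

Cove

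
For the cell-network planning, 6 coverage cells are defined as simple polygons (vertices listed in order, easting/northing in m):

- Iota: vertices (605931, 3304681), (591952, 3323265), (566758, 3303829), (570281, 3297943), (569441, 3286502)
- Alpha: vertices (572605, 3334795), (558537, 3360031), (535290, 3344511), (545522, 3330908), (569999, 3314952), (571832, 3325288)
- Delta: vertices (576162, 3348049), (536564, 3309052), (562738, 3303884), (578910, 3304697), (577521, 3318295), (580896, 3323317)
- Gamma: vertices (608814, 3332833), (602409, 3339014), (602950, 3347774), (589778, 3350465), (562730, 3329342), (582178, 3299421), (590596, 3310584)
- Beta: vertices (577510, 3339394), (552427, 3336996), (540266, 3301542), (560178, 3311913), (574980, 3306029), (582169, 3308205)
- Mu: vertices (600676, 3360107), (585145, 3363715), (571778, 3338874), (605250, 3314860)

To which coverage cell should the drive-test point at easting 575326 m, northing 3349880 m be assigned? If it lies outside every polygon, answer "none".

Cast a ray rightward from (575326, 3349880). For each polygon, the edges (by vertex number in listed order) whose endpoints lie on opposite sides of northing = 3349880, where each meets that height, and whether that is right or left of the point:
Iota: no edge straddles that height → 0 crossings.
Alpha: 1–2 at easting≈564195.8 (left), 2–3 at easting≈543332.1 (left) → 0 crossings.
Delta: no edge straddles that height → 0 crossings.
Gamma: 3–4 at easting≈592641.5 (right), 4–5 at easting≈589028.9 (right) → 2 crossings.
Beta: no edge straddles that height → 0 crossings.
Mu: 2–3 at easting≈577700.4 (right), 4–1 at easting≈601709.8 (right) → 2 crossings.
All counts are even, so the point lies outside every listed polygon.

none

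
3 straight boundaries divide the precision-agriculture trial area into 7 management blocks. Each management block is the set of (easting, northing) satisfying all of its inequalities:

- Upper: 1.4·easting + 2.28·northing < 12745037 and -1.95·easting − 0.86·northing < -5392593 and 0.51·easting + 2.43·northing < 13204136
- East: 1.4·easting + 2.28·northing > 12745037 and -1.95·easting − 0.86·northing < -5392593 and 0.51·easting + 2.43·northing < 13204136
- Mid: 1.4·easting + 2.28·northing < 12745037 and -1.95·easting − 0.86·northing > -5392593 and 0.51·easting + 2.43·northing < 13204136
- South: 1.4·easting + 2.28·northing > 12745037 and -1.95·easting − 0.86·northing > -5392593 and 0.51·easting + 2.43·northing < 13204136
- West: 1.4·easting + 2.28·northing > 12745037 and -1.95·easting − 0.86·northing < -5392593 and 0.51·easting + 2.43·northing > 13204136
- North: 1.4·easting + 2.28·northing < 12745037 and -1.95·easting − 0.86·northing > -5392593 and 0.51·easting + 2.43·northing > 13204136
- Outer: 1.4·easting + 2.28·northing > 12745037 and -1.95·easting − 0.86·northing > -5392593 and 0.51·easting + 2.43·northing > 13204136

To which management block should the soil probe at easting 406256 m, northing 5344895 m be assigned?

South

1.4·406256 + 2.28·5344895 = 12755119.000, which is > 12745037
-1.95·406256 − 0.86·5344895 = -5388808.900, which is > -5392593
0.51·406256 + 2.43·5344895 = 13195285.410, which is < 13204136
This sign pattern matches South.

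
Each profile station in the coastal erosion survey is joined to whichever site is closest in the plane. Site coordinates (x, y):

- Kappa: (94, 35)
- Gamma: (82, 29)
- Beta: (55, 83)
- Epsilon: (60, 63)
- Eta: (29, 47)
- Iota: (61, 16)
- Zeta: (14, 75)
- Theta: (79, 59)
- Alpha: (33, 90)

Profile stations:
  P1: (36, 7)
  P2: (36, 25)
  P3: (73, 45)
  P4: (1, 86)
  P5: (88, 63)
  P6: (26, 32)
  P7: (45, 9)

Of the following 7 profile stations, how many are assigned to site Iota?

2

P1 → Iota
P2 → Eta
P3 → Theta
P4 → Zeta
P5 → Theta
P6 → Eta
P7 → Iota
2 of the 7 go to Iota.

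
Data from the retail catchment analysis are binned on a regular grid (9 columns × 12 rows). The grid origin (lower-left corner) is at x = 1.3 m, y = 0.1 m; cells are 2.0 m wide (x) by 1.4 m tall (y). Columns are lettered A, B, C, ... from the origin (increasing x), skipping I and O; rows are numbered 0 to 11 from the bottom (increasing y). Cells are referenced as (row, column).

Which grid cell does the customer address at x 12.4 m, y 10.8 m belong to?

Column index: ⌊(12.4 − 1.3) / 2.0⌋ = ⌊5.550⌋ = 5 → column F
Row offset from origin: ⌊(10.8 − 0.1) / 1.4⌋ = ⌊7.643⌋ = 7 → row 7

(7, F)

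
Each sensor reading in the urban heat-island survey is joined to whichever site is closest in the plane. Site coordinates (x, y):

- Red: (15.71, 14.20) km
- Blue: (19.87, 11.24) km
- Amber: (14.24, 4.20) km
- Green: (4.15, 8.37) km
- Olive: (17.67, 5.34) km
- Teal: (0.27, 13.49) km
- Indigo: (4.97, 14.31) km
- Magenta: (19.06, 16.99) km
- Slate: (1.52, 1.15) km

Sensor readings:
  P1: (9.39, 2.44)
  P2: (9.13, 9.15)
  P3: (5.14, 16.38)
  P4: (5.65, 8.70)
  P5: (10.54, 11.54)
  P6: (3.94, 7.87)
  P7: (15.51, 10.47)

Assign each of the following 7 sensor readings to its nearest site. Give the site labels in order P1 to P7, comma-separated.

Amber, Green, Indigo, Green, Red, Green, Red

P1 → Amber (d²=26.62)
P2 → Green (d²=25.41)
P3 → Indigo (d²=4.31)
P4 → Green (d²=2.36)
P5 → Red (d²=33.80)
P6 → Green (d²=0.29)
P7 → Red (d²=13.95)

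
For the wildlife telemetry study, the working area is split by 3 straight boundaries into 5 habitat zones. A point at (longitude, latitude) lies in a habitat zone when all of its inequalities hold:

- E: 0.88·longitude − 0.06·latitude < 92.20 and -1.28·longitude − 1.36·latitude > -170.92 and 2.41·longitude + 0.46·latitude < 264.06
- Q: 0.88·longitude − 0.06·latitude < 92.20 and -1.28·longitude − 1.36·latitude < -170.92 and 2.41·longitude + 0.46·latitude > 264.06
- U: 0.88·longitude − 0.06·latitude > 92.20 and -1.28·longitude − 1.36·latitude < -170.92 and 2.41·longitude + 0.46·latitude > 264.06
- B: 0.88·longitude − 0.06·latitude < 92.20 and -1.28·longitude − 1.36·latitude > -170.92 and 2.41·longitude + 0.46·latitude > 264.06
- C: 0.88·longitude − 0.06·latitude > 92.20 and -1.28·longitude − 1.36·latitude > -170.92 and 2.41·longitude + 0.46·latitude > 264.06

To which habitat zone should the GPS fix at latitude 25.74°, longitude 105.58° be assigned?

0.88·105.58 − 0.06·25.74 = 91.366, which is < 92.20
-1.28·105.58 − 1.36·25.74 = -170.149, which is > -170.92
2.41·105.58 + 0.46·25.74 = 266.288, which is > 264.06
This sign pattern matches B.

B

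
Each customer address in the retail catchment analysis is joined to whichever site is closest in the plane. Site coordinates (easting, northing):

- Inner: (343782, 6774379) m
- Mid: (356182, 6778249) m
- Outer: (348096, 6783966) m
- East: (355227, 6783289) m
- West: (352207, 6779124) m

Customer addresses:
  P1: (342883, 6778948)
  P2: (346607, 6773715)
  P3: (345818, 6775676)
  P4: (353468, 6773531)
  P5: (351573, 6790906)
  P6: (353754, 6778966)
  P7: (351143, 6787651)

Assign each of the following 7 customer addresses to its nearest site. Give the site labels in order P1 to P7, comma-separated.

Inner, Inner, Inner, Mid, Outer, West, Outer

P1 → Inner (d²=21683962.00)
P2 → Inner (d²=8421521.00)
P3 → Inner (d²=5827505.00)
P4 → Mid (d²=29625320.00)
P5 → Outer (d²=60253129.00)
P6 → West (d²=2418173.00)
P7 → Outer (d²=22863434.00)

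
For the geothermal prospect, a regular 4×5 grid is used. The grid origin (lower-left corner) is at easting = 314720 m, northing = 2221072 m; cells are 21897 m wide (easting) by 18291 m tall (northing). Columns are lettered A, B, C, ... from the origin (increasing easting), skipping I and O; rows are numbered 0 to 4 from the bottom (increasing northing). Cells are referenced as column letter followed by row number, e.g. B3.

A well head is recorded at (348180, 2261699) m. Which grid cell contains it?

Column index: ⌊(348180 − 314720) / 21897⌋ = ⌊1.528⌋ = 1 → column B
Row offset from origin: ⌊(2261699 − 2221072) / 18291⌋ = ⌊2.221⌋ = 2 → row 2

B2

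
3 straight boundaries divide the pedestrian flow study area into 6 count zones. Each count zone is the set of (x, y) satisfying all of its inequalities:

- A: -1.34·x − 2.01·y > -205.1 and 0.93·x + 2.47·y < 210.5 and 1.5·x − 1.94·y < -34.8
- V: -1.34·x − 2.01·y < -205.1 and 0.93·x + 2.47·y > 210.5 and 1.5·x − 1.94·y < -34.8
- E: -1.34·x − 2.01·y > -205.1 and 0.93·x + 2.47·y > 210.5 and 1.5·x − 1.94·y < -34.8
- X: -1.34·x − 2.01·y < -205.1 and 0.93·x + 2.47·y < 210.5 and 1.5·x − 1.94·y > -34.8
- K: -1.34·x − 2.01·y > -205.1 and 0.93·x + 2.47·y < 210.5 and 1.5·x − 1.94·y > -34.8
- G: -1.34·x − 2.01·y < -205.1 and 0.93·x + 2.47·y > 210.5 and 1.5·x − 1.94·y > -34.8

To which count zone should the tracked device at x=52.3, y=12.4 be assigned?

-1.34·52.3 − 2.01·12.4 = -95.006, which is > -205.1
0.93·52.3 + 2.47·12.4 = 79.267, which is < 210.5
1.5·52.3 − 1.94·12.4 = 54.394, which is > -34.8
This sign pattern matches K.

K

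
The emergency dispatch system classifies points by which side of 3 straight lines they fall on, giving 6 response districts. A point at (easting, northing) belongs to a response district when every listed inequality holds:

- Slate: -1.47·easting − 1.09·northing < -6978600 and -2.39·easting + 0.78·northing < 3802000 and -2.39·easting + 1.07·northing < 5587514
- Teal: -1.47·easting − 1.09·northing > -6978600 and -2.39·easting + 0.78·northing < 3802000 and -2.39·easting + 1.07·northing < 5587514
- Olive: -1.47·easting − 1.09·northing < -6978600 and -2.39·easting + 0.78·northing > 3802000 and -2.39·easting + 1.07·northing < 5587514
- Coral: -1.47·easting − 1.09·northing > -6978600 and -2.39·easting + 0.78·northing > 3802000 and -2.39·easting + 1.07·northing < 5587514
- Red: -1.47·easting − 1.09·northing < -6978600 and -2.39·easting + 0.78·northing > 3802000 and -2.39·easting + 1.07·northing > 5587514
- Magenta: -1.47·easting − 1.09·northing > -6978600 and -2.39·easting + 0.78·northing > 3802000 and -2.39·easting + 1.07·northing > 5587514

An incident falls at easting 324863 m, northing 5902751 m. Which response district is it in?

Coral

-1.47·324863 − 1.09·5902751 = -6911547.200, which is > -6978600
-2.39·324863 + 0.78·5902751 = 3827723.210, which is > 3802000
-2.39·324863 + 1.07·5902751 = 5539521.000, which is < 5587514
This sign pattern matches Coral.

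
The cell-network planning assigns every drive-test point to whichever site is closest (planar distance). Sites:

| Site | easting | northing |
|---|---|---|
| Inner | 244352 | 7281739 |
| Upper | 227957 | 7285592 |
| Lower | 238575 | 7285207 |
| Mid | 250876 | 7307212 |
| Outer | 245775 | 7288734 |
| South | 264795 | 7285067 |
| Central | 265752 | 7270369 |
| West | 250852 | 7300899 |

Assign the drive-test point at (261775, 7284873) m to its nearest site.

Squared distances to each site:
Inner: 313382885.000; Upper: 1144174085.000; Lower: 538351556.000; Mid: 617819122.000; Outer: 270907321.000; South: 9158036.000; Central: 226182545.000; West: 376144605.000.
Minimum at South.

South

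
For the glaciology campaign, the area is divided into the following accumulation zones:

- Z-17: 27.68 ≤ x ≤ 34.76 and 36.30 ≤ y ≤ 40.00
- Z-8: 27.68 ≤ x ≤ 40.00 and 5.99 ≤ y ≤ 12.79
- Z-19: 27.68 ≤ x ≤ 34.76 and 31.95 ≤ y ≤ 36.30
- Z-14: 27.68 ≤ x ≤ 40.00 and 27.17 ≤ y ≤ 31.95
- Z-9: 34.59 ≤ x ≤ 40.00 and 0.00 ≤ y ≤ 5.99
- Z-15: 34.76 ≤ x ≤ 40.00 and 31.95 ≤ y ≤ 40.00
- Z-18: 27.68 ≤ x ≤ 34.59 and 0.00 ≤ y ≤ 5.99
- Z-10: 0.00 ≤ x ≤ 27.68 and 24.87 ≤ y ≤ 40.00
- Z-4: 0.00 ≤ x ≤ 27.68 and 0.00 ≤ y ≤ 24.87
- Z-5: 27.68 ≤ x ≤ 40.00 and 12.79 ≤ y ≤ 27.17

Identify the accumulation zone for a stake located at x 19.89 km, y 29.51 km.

Z-10

The point has x = 19.89 and y = 29.51.
Only Z-10 satisfies 0.00 ≤ x ≤ 27.68 and 24.87 ≤ y ≤ 40.00.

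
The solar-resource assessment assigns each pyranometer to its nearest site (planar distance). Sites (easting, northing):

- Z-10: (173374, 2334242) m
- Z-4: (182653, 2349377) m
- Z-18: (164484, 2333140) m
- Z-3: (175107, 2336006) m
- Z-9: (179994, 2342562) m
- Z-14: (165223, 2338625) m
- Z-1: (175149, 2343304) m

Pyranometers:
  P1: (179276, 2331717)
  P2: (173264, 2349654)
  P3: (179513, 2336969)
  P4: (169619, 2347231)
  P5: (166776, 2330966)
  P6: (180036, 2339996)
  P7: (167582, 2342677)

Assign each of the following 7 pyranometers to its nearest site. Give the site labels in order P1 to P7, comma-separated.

P1 → Z-3 (d²=35776082.00)
P2 → Z-1 (d²=43875725.00)
P3 → Z-3 (d²=20340205.00)
P4 → Z-1 (d²=46002229.00)
P5 → Z-18 (d²=9979540.00)
P6 → Z-9 (d²=6586120.00)
P7 → Z-14 (d²=21983585.00)

Z-3, Z-1, Z-3, Z-1, Z-18, Z-9, Z-14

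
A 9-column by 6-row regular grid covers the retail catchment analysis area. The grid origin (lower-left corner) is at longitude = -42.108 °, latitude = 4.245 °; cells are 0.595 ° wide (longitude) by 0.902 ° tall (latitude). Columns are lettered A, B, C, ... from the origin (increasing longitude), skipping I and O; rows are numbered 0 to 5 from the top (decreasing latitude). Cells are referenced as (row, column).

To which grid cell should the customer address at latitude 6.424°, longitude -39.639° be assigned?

Column index: ⌊(-39.639 − -42.108) / 0.595⌋ = ⌊4.150⌋ = 4 → column E
Row offset from origin: ⌊(6.424 − 4.245) / 0.902⌋ = ⌊2.416⌋ = 2 → row 3 (counted from top)

(3, E)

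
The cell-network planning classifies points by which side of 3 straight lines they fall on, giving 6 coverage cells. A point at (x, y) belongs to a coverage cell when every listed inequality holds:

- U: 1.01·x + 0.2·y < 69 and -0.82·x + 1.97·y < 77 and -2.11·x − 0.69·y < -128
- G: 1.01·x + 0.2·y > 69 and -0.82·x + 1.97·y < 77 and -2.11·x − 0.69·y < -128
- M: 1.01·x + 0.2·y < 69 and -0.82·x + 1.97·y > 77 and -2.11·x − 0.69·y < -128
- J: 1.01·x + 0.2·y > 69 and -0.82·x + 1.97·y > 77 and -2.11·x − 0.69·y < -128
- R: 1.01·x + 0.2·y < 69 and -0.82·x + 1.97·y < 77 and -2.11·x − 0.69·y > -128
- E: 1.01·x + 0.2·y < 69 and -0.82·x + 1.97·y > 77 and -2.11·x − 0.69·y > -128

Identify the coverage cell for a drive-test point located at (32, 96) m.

M

1.01·32 + 0.2·96 = 51.520, which is < 69
-0.82·32 + 1.97·96 = 162.880, which is > 77
-2.11·32 − 0.69·96 = -133.760, which is < -128
This sign pattern matches M.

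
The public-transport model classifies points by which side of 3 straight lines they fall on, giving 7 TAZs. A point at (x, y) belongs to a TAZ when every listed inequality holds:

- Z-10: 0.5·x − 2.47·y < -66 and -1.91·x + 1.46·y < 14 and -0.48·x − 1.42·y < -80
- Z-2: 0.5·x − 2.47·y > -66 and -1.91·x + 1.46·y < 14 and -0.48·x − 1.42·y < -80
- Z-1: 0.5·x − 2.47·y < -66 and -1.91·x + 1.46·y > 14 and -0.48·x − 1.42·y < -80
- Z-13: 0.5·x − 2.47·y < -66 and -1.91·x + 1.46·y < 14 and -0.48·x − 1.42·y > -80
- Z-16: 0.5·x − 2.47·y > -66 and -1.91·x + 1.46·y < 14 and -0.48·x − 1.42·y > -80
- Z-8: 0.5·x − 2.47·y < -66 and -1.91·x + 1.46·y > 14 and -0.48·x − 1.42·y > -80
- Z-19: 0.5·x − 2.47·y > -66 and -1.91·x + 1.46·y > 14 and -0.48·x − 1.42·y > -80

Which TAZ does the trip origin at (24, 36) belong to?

Z-13

0.5·24 − 2.47·36 = -76.920, which is < -66
-1.91·24 + 1.46·36 = 6.720, which is < 14
-0.48·24 − 1.42·36 = -62.640, which is > -80
This sign pattern matches Z-13.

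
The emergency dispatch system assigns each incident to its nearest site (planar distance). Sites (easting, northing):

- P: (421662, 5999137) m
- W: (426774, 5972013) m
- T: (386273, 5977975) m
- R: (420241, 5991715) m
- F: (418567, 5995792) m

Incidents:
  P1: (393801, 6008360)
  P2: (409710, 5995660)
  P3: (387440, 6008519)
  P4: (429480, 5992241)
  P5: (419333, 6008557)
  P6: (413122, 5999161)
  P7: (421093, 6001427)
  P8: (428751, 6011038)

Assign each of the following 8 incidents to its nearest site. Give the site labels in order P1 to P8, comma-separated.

F, F, T, R, P, F, P, P

P1 → F (d²=771309380.00)
P2 → F (d²=78463873.00)
P3 → T (d²=934297825.00)
P4 → R (d²=85635797.00)
P5 → P (d²=94160641.00)
P6 → F (d²=40998186.00)
P7 → P (d²=5567861.00)
P8 → P (d²=191887722.00)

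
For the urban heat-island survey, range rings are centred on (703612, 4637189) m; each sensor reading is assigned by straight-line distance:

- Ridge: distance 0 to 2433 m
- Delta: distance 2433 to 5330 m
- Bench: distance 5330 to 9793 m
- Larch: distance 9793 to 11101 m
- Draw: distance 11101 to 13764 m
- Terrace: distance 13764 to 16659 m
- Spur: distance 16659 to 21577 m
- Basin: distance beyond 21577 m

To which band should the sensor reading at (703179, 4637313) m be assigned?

Ridge

Distance = √((703179−703612)² + (4637313−4637189)²) = √(187489.000 + 15376.000) = 450.405 m.
0 ≤ 450.405 < 2433 → Ridge.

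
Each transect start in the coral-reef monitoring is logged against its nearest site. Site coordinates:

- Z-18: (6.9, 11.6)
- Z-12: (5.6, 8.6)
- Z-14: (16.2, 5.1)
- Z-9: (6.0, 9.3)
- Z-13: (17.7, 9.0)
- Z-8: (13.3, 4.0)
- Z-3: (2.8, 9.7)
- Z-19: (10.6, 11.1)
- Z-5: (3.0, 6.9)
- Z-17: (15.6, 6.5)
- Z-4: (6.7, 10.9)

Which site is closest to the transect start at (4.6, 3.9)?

Z-5

Squared distances to each site:
Z-18: 64.580; Z-12: 23.090; Z-14: 136.000; Z-9: 31.120; Z-13: 197.620; Z-8: 75.700; Z-3: 36.880; Z-19: 87.840; Z-5: 11.560; Z-17: 127.760; Z-4: 53.410.
Minimum at Z-5.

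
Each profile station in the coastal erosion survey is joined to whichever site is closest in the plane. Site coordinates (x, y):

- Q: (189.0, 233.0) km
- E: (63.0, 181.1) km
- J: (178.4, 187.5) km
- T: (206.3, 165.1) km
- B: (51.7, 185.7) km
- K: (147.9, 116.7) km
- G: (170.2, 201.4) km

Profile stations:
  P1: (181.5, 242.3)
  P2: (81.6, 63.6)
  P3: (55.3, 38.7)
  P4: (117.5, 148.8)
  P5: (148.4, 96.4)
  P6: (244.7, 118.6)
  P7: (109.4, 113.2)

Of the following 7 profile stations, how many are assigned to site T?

P1 → Q
P2 → K
P3 → K
P4 → K
P5 → K
P6 → T
P7 → K
1 of the 7 goes to T.

1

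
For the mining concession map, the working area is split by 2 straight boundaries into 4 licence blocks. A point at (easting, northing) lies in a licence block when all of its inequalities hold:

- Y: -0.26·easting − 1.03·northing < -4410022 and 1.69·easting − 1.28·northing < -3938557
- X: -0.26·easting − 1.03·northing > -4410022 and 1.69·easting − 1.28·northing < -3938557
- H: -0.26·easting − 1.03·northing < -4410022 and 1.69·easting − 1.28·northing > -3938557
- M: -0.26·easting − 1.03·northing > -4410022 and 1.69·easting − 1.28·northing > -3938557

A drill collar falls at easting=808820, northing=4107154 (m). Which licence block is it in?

H

-0.26·808820 − 1.03·4107154 = -4440661.820, which is < -4410022
1.69·808820 − 1.28·4107154 = -3890251.320, which is > -3938557
This sign pattern matches H.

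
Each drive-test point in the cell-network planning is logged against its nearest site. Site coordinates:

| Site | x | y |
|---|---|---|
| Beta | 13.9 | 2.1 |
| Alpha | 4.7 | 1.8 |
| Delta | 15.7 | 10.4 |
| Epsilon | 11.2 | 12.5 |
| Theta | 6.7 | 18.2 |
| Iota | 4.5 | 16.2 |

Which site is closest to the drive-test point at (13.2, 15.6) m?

Squared distances to each site:
Beta: 182.740; Alpha: 262.690; Delta: 33.290; Epsilon: 13.610; Theta: 49.010; Iota: 76.050.
Minimum at Epsilon.

Epsilon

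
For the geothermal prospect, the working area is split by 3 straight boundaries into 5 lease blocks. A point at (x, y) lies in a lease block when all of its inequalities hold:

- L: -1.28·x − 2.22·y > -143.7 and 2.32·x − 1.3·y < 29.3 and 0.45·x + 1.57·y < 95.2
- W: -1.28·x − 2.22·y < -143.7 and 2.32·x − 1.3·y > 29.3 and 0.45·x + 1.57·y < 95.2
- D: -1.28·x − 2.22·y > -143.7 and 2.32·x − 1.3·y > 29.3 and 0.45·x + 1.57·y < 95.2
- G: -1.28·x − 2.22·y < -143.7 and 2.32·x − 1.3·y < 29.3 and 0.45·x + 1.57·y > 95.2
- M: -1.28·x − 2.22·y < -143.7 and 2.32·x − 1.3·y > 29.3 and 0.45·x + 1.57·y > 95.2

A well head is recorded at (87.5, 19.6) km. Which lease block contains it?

-1.28·87.5 − 2.22·19.6 = -155.512, which is < -143.7
2.32·87.5 − 1.3·19.6 = 177.520, which is > 29.3
0.45·87.5 + 1.57·19.6 = 70.147, which is < 95.2
This sign pattern matches W.

W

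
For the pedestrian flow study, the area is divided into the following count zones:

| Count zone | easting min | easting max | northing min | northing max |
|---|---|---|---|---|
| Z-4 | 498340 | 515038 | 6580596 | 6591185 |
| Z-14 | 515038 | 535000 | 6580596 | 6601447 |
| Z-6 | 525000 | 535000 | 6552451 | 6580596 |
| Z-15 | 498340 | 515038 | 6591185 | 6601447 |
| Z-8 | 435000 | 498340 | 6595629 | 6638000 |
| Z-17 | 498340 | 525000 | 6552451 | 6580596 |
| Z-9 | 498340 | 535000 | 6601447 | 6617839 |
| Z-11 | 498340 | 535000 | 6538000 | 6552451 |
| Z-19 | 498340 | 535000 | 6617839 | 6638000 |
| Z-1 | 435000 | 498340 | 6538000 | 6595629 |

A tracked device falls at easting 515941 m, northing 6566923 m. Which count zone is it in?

Z-17

The point has easting = 515941 and northing = 6566923.
Only Z-17 satisfies 498340 ≤ easting ≤ 525000 and 6552451 ≤ northing ≤ 6580596.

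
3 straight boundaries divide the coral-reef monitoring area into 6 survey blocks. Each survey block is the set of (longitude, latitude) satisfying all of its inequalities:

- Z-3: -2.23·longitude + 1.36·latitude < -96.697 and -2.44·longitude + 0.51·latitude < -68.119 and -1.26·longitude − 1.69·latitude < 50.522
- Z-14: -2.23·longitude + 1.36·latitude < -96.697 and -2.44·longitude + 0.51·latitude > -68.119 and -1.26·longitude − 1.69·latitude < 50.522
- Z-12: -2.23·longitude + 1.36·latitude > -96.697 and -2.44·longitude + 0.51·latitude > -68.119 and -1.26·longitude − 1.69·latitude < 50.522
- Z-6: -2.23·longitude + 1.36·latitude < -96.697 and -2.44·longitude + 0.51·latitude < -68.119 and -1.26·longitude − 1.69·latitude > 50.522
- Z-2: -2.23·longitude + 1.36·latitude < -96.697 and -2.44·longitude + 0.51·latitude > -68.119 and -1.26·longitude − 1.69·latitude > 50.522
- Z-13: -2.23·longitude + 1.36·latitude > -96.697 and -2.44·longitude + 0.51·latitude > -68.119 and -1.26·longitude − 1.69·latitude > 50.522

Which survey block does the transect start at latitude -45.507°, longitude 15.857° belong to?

-2.23·15.857 + 1.36·-45.507 = -97.251, which is < -96.697
-2.44·15.857 + 0.51·-45.507 = -61.900, which is > -68.119
-1.26·15.857 − 1.69·-45.507 = 56.927, which is > 50.522
This sign pattern matches Z-2.

Z-2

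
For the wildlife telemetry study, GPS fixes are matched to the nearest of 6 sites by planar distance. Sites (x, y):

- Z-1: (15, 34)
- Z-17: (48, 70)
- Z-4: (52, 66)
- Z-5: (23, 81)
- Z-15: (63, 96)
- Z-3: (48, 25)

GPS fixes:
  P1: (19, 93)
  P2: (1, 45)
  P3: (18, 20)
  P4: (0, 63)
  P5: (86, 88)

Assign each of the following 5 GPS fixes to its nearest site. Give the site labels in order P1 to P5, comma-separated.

Z-5, Z-1, Z-1, Z-5, Z-15

P1 → Z-5 (d²=160.00)
P2 → Z-1 (d²=317.00)
P3 → Z-1 (d²=205.00)
P4 → Z-5 (d²=853.00)
P5 → Z-15 (d²=593.00)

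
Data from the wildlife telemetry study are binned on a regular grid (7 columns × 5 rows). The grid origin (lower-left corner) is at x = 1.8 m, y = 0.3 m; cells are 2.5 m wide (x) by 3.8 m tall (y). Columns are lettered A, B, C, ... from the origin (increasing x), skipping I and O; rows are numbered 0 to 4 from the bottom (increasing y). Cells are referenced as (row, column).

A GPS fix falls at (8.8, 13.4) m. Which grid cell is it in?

(3, C)

Column index: ⌊(8.8 − 1.8) / 2.5⌋ = ⌊2.800⌋ = 2 → column C
Row offset from origin: ⌊(13.4 − 0.3) / 3.8⌋ = ⌊3.447⌋ = 3 → row 3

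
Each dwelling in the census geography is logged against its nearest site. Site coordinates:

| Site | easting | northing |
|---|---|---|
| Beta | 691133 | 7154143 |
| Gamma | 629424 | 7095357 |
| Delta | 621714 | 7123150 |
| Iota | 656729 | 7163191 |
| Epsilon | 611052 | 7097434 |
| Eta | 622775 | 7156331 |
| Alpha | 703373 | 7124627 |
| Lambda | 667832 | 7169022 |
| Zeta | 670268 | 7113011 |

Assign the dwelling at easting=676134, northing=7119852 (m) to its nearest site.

Squared distances to each site:
Beta: 1400842682.000; Gamma: 2781829125.000; Delta: 2972413204.000; Iota: 2254822946.000; Epsilon: 4738233448.000; Eta: 4177900322.000; Alpha: 764763746.000; Lambda: 2486612104.000; Zeta: 81209237.000.
Minimum at Zeta.

Zeta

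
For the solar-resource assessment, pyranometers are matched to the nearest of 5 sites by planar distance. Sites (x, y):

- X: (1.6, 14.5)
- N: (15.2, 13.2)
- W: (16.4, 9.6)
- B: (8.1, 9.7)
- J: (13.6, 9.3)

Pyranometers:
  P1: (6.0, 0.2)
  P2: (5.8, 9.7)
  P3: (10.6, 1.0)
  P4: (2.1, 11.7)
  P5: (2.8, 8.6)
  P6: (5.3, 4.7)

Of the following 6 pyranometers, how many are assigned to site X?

1

P1 → B
P2 → B
P3 → J
P4 → X
P5 → B
P6 → B
1 of the 6 goes to X.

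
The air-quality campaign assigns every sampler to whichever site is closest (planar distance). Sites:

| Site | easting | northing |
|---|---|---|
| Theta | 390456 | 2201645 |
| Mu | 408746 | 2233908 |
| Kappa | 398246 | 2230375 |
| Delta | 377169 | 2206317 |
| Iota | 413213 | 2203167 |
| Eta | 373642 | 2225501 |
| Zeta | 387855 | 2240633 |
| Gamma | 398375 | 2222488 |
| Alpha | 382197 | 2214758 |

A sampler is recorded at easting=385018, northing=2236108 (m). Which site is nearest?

Zeta

Squared distances to each site:
Theta: 1217270213.000; Mu: 567857984.000; Kappa: 207847273.000; Delta: 949110482.000; Iota: 1880067506.000; Eta: 241921825.000; Zeta: 28524194.000; Gamma: 363913849.000; Alpha: 463780541.000.
Minimum at Zeta.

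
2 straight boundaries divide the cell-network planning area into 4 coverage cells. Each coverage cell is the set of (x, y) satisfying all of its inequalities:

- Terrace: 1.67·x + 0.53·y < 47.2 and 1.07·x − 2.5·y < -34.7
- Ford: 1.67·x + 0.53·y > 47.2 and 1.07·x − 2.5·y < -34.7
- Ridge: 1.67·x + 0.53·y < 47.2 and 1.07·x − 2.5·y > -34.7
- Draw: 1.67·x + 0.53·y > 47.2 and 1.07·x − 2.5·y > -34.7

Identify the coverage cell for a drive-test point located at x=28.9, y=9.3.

1.67·28.9 + 0.53·9.3 = 53.192, which is > 47.2
1.07·28.9 − 2.5·9.3 = 7.673, which is > -34.7
This sign pattern matches Draw.

Draw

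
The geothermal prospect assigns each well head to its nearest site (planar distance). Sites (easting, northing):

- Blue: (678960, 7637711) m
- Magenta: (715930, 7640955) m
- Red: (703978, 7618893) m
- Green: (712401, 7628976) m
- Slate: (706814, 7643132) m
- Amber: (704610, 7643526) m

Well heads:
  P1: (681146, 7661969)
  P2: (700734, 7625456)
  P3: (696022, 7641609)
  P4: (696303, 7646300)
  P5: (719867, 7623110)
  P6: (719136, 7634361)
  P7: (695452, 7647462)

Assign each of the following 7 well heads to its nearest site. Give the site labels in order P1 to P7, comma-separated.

P1 → Blue (d²=593229160.00)
P2 → Red (d²=53596505.00)
P3 → Amber (d²=77428633.00)
P4 → Amber (d²=76701325.00)
P5 → Green (d²=90151112.00)
P6 → Magenta (d²=53759272.00)
P7 → Amber (d²=99361060.00)

Blue, Red, Amber, Amber, Green, Magenta, Amber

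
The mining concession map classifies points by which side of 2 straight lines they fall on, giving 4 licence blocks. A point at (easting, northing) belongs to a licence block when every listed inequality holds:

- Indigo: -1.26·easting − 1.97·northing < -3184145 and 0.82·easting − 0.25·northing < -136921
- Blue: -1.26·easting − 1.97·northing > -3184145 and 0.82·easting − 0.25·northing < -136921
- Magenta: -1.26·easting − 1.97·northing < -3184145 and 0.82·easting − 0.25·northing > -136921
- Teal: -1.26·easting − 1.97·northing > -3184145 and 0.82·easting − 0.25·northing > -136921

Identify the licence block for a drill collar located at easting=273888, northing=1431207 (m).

Teal

-1.26·273888 − 1.97·1431207 = -3164576.670, which is > -3184145
0.82·273888 − 0.25·1431207 = -133213.590, which is > -136921
This sign pattern matches Teal.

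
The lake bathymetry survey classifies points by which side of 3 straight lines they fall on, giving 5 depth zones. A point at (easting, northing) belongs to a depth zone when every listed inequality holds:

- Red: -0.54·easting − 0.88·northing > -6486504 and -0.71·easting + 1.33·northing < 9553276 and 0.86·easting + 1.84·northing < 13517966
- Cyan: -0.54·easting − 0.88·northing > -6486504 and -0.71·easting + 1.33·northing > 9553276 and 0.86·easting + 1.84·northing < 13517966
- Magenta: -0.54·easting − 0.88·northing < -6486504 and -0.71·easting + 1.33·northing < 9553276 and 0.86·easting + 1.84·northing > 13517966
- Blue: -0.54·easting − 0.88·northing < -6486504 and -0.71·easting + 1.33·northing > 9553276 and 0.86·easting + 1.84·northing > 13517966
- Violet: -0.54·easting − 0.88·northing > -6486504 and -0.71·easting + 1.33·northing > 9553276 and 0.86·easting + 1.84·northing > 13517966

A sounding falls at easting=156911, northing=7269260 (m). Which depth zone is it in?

-0.54·156911 − 0.88·7269260 = -6481680.740, which is > -6486504
-0.71·156911 + 1.33·7269260 = 9556708.990, which is > 9553276
0.86·156911 + 1.84·7269260 = 13510381.860, which is < 13517966
This sign pattern matches Cyan.

Cyan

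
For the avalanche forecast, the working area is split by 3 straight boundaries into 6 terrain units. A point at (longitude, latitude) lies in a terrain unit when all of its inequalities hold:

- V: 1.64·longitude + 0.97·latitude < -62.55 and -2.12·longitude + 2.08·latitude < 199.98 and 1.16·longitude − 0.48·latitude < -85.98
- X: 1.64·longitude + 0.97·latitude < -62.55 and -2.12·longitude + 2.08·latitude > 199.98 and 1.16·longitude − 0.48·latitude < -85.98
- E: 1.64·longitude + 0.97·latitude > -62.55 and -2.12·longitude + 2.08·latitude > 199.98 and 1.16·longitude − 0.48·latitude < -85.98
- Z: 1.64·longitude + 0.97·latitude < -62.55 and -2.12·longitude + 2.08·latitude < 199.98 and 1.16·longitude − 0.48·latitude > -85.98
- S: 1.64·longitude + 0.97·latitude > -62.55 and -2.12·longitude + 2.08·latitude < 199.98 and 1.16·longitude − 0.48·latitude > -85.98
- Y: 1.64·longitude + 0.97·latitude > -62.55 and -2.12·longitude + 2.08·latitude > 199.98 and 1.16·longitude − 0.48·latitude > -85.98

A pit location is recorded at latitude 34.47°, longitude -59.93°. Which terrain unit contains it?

1.64·-59.93 + 0.97·34.47 = -64.849, which is < -62.55
-2.12·-59.93 + 2.08·34.47 = 198.749, which is < 199.98
1.16·-59.93 − 0.48·34.47 = -86.064, which is < -85.98
This sign pattern matches V.

V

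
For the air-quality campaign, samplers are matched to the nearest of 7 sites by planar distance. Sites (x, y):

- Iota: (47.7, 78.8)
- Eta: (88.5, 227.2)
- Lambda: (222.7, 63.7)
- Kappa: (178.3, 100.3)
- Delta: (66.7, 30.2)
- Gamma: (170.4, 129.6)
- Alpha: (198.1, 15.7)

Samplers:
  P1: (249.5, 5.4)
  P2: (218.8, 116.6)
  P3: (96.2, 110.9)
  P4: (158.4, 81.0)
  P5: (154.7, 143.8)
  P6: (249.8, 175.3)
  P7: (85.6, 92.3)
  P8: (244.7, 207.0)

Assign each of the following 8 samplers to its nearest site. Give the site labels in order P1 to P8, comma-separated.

P1 → Alpha (d²=2748.05)
P2 → Kappa (d²=1905.94)
P3 → Iota (d²=3382.66)
P4 → Kappa (d²=768.50)
P5 → Gamma (d²=448.13)
P6 → Gamma (d²=8392.85)
P7 → Iota (d²=1618.66)
P8 → Gamma (d²=11511.25)

Alpha, Kappa, Iota, Kappa, Gamma, Gamma, Iota, Gamma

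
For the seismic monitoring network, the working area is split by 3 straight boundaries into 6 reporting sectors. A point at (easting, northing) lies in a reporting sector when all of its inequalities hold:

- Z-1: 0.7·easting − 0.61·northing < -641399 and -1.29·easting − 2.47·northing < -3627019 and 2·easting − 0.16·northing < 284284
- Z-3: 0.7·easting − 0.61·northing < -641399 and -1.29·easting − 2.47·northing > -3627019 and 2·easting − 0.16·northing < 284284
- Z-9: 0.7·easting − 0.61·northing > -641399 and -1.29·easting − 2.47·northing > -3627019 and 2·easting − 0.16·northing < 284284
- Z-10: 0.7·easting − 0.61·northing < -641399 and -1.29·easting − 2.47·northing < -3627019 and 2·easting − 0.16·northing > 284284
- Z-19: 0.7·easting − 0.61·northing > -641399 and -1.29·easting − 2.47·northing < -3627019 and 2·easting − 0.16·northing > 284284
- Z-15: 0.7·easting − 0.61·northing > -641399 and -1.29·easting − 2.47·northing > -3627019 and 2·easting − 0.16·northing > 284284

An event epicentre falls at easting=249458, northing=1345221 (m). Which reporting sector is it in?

Z-1

0.7·249458 − 0.61·1345221 = -645964.210, which is < -641399
-1.29·249458 − 2.47·1345221 = -3644496.690, which is < -3627019
2·249458 − 0.16·1345221 = 283680.640, which is < 284284
This sign pattern matches Z-1.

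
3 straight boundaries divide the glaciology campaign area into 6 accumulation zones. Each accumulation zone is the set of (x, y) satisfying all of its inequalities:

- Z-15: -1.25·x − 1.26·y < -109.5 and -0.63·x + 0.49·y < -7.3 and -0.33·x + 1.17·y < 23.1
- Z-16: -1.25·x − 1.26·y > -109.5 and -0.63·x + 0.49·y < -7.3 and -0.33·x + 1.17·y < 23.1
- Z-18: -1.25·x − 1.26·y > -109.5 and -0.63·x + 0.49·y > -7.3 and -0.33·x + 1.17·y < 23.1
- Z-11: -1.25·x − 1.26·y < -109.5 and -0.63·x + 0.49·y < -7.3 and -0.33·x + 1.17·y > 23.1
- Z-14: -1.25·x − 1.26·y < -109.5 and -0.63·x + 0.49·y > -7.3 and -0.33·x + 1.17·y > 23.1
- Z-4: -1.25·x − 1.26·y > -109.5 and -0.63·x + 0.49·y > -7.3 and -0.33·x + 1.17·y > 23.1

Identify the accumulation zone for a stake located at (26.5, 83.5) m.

Z-14

-1.25·26.5 − 1.26·83.5 = -138.335, which is < -109.5
-0.63·26.5 + 0.49·83.5 = 24.220, which is > -7.3
-0.33·26.5 + 1.17·83.5 = 88.950, which is > 23.1
This sign pattern matches Z-14.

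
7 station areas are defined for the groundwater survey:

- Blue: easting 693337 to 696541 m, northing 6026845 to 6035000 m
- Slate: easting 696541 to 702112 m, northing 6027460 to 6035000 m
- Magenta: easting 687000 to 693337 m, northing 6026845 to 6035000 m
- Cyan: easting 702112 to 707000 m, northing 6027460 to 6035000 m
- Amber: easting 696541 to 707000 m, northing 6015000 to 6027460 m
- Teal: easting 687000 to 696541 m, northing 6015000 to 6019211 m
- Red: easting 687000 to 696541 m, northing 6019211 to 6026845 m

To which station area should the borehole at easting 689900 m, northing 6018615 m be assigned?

Teal

The point has easting = 689900 and northing = 6018615.
Only Teal satisfies 687000 ≤ easting ≤ 696541 and 6015000 ≤ northing ≤ 6019211.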